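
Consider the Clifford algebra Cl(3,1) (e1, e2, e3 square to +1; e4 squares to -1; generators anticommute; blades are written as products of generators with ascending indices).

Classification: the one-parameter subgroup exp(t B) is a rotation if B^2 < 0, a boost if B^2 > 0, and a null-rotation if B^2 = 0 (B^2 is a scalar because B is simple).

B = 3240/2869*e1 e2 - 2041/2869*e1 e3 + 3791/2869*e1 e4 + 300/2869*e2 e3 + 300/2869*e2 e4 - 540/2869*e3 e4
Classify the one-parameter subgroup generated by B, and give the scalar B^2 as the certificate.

B^2 term by term: the squares give (3240/2869)^2*(e1 e2)^2 + (-2041/2869)^2*(e1 e3)^2 + (3791/2869)^2*(e1 e4)^2 + (300/2869)^2*(e2 e3)^2 + (300/2869)^2*(e2 e4)^2 + (-540/2869)^2*(e3 e4)^2 = 10497600/8231161*(-1) + 4165681/8231161*(-1) + 14371681/8231161*(+1) + 90000/8231161*(-1) + 90000/8231161*(+1) + 291600/8231161*(+1) = 0 (each basis 2-blade squares to minus the product of its generators' squares); cross terms between blades sharing an index anticommute and cancel; the commuting (index-disjoint) pairs give grade-4 terms 2*c*c'*(blade product), which cancel blade by blade — e1 e2 e3 e4: -3499200/8231161 + 1224600/8231161 + 2274600/8231161 = 0 — confirming B is simple. So B^2 = 0.
Answer: null-rotation, certificate B^2 = 0. No conjugation can change B^2 = 0; the sign gives the class.


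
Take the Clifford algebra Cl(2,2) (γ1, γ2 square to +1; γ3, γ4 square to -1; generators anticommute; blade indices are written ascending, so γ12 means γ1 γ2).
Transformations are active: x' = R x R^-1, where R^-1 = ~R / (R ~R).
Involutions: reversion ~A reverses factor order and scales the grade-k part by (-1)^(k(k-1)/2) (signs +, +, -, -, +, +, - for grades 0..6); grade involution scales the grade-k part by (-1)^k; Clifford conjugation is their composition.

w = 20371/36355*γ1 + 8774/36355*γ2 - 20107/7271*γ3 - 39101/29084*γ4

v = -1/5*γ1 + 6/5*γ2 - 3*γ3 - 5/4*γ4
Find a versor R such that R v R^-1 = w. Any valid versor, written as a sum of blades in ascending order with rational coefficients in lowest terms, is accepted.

Since q(v) = q(w) = -3633/400, the sum R = v + w = 2620/7271*γ1 + 10480/7271*γ2 - 41920/7271*γ3 - 18864/7271*γ4 does the job whenever invertible.
Answer: 2620/7271*γ1 + 10480/7271*γ2 - 41920/7271*γ3 - 18864/7271*γ4


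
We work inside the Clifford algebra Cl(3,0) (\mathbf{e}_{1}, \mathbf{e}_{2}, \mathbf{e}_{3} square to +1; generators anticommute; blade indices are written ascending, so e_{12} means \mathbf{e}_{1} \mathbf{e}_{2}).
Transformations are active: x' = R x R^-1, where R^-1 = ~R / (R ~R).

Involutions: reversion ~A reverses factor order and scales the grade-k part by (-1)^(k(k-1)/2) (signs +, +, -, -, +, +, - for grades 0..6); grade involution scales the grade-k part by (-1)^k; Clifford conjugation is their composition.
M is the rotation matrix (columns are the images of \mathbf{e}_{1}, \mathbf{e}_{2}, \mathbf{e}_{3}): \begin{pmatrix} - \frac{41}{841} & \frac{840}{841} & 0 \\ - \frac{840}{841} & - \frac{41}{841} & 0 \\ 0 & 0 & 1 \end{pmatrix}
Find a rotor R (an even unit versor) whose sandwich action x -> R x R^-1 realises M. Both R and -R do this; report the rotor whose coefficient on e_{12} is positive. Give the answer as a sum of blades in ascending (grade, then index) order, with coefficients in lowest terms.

Method: write R = a + b12*e_{12} + b13*e_{13} + b23*e_{23} with a^2 + b12^2 + b13^2 + b23^2 = 1 (so R^-1 = ~R). Expanding the columns R e_j ~R gives tr M = 4a^2 - 1 and, from the antisymmetric part, M21 - M12 = -4a*b12, M13 - M31 = 4a*b13, M32 - M23 = -4a*b23.
Here tr M = \frac{759}{841}, so a^2 = (1 + tr M)/4 = \frac{400}{841} and a = ±\frac{20}{29}. Taking a = \frac{20}{29}: M21 - M12 = -\frac{1680}{841}, M13 - M31 = 0, M32 - M23 = 0, giving b12 = \frac{21}{29}, b13 = 0, b23 = 0, i.e. R = \frac{20}{29} + \frac{21}{29} e_{12}.
Its e_{12} coefficient is already positive.
Answer: \frac{20}{29} + \frac{21}{29} e_{12}. Recall the cover is two-to-one: with M of trace \frac{759}{841}, both preimages act alike, and the stated e_{12} sign chooses the sheet.


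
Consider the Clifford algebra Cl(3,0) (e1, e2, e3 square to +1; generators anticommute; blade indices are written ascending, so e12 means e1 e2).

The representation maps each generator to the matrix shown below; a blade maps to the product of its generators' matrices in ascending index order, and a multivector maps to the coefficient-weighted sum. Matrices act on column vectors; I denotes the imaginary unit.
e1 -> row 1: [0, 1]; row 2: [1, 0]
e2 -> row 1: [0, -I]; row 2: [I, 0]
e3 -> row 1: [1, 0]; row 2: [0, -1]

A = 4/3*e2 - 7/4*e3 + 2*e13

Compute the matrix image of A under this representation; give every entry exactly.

Bivector images (products of the table entries): rho(e13) = rho(e1)rho(e3) = row 1: [0, -1]; row 2: [1, 0].
M = (4/3)*rho(e2) + (-7/4)*rho(e3) + (2)*rho(e13), summed entrywise:
Answer: row 1: [-7/4, -2 - 4*I/3]; row 2: [2 + 4*I/3, 7/4]


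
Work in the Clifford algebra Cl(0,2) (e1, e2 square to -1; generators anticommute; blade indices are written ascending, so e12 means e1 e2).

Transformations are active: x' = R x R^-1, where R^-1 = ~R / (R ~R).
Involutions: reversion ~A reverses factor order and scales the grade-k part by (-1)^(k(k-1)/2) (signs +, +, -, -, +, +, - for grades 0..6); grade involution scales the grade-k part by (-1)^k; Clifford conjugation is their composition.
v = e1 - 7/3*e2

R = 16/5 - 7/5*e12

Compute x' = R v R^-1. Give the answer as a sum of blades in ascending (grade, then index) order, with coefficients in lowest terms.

~R = 16/5 + 7/5*e12, and R ~R = 61/5, so R^-1 = ~R / (61/5).
R v = -1/15*e1 - 133/15*e2
Answer: -947/915*e1 - 707/305*e2


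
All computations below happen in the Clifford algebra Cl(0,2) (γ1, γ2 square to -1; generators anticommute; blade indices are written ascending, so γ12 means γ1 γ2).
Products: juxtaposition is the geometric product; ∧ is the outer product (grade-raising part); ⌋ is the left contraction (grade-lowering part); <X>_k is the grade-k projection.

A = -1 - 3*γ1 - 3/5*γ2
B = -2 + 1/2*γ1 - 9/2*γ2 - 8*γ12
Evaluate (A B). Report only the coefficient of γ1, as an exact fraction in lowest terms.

step 1: 4/5 + 103/10*γ1 - 183/10*γ2 + 109/5*γ12
Answer: 103/10


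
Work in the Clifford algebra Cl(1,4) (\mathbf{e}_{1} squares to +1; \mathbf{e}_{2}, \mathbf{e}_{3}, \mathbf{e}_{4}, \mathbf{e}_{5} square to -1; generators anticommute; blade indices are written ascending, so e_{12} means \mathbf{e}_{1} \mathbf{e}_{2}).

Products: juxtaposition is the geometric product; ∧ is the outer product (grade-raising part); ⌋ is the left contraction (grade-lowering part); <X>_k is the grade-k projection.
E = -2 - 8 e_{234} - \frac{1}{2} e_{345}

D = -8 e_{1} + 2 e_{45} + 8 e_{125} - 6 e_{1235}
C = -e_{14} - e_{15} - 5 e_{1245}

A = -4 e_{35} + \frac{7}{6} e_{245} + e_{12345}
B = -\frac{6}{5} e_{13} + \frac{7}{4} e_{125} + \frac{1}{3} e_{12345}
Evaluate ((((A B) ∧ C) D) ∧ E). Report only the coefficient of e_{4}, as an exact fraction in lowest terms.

step 1: \frac{1}{3} - \frac{7}{18} e_{13} - \frac{49}{24} e_{14} + \frac{24}{5} e_{15} - \frac{7}{4} e_{34} + 7 e_{123} - \frac{4}{3} e_{124} + \frac{6}{5} e_{245} + \frac{7}{5} e_{12345}
step 2: -\frac{1}{3} e_{14} - \frac{1}{3} e_{15} - \frac{5}{3} e_{1245} + \frac{7}{4} e_{1345}
step 3: \frac{8}{3} e_{2} + \frac{32}{3} e_{4} - \frac{8}{3} e_{5} + \frac{10}{3} e_{12} - \frac{7}{2} e_{13} - \frac{2}{3} e_{14} + \frac{2}{3} e_{15} + 2 e_{23} - \frac{21}{2} e_{24} - 10 e_{34} - 14 e_{234} - 16 e_{245} + 14 e_{345} - 2 e_{2345}
step 4: -\frac{16}{3} e_{2} - \frac{64}{3} e_{4} + \frac{16}{3} e_{5} - \frac{20}{3} e_{12} + 7 e_{13} + \frac{4}{3} e_{14} - \frac{4}{3} e_{15} - 4 e_{23} + 21 e_{24} + 20 e_{34} + 28 e_{234} + 32 e_{245} - 28 e_{345} - \frac{56}{3} e_{2345} + \frac{11}{3} e_{12345}
Answer: -\frac{64}{3}


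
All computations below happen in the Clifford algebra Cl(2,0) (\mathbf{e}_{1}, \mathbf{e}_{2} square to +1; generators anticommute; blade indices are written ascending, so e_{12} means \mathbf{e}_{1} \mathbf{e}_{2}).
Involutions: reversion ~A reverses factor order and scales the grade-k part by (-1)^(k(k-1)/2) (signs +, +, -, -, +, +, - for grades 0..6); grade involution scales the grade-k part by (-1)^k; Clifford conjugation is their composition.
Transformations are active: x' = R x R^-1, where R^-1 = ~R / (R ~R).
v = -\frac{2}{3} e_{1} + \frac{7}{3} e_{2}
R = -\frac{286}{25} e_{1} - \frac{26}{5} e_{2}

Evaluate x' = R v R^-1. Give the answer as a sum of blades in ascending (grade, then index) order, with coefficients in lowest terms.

~R = -\frac{286}{25} e_{1} - \frac{26}{5} e_{2}, and R ~R = \frac{98696}{625}, so R^-1 = ~R / (\frac{98696}{625}).
R v = -\frac{338}{75} - \frac{754}{25} e_{12}
Answer: \frac{289}{219} e_{1} - \frac{446}{219} e_{2}


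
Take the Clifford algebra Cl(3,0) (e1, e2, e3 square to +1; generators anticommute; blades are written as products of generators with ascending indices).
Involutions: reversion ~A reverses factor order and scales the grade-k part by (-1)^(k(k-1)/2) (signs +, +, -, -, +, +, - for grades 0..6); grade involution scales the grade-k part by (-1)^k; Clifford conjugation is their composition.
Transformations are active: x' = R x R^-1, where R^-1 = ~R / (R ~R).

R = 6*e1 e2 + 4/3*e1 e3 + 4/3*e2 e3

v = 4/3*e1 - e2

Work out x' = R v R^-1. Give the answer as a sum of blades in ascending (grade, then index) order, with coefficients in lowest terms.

~R = -6*e1 e2 - 4/3*e1 e3 - 4/3*e2 e3, and R ~R = 356/9, so R^-1 = ~R / (356/9).
R v = -6*e1 - 8*e2 - 4/9*e3 + 28/9*e1 e2 e3
Answer: -100/89*e1 + 211/267*e2 + 84/89*e3


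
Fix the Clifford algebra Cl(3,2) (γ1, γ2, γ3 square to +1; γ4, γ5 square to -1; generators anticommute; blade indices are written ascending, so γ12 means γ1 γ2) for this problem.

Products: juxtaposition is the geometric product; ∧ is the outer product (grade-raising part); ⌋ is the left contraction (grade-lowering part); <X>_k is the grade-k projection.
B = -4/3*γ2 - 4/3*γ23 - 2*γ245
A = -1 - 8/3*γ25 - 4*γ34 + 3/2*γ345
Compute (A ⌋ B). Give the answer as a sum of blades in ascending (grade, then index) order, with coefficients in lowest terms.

step 1: 4/3*γ2 - 16/3*γ4 + 4/3*γ23 + 2*γ245
Answer: 4/3*γ2 - 16/3*γ4 + 4/3*γ23 + 2*γ245


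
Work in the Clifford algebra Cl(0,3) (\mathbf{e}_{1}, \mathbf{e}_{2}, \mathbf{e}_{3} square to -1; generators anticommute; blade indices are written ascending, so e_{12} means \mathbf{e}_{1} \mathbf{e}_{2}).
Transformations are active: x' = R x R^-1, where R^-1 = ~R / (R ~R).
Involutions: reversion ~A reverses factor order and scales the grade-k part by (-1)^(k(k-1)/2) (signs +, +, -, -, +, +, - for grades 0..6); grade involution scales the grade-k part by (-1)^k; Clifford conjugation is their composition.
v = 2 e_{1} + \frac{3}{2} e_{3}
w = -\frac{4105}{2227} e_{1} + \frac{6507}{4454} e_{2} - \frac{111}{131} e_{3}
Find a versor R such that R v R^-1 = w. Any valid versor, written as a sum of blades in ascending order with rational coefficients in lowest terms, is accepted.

Equal squares first: v^2 = w^2 = -\frac{25}{4}. Then v + w = \frac{349}{2227} e_{1} + \frac{6507}{4454} e_{2} + \frac{171}{262} e_{3} is a versor taking v to w, provided it is invertible.
Answer: \frac{349}{2227} e_{1} + \frac{6507}{4454} e_{2} + \frac{171}{262} e_{3}


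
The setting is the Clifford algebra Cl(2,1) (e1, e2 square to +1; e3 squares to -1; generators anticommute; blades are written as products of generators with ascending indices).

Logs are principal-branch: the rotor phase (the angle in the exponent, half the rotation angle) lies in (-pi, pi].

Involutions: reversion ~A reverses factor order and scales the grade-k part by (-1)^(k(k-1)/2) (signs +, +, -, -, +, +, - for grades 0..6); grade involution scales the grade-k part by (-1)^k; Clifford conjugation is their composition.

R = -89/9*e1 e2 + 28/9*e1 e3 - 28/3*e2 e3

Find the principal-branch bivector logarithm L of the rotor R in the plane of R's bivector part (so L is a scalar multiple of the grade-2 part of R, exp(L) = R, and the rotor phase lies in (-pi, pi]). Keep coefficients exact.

The scalar part of R is 0, which fixes the principal-branch rotor phase; the unit plane is then the bivector part divided by the sine of that phase, and L is that plane scaled by the phase.
Concretely: cos(phase) = 0 gives phase = ±pi/2, and since phase/sin(phase) is even the sign is immaterial: L = (phase/sin(phase)) * <R>_2 = (pi/2) * <R>_2.
Answer: -89*pi/18*e1 e2 + 14*pi/9*e1 e3 - 14*pi/3*e2 e3


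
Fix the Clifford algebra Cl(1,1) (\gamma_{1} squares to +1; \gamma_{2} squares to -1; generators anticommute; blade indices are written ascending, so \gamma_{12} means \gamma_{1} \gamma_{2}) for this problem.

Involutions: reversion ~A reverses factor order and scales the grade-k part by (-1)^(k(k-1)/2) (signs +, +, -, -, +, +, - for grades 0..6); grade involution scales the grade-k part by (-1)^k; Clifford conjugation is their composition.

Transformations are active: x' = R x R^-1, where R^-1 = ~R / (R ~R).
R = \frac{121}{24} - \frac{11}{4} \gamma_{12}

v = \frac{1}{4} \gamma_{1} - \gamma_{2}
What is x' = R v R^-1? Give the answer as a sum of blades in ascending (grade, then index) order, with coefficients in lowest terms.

~R = \frac{121}{24} + \frac{11}{4} \gamma_{12}, and R ~R = \frac{10285}{576}, so R^-1 = ~R / (\frac{10285}{576}).
R v = -\frac{143}{96} \gamma_{1} - \frac{209}{48} \gamma_{2}
Answer: -\frac{371}{340} \gamma_{1} - \frac{124}{85} \gamma_{2}


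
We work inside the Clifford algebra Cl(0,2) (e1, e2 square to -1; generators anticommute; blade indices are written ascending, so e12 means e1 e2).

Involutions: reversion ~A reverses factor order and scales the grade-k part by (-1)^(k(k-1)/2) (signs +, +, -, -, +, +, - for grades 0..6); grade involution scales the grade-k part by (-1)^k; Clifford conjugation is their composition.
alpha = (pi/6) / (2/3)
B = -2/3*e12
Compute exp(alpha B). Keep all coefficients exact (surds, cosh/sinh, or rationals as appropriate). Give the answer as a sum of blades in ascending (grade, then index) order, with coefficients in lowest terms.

B^2 = (-2/3)^2*(e12)^2 = 4/9*(-1) = -4/9 (a basis 2-blade squares to minus the product of its generators' squares).
B^2 = -4/9 — the series telescopes trigonometrically here: l = 2/3, alpha*l = pi/6, so exp(alpha B) = cos(pi/6) + (sin(pi/6)/(2/3))*B = sqrt(3)/2 + (3/4)*B.
Answer: sqrt(3)/2 - 1/2*e12


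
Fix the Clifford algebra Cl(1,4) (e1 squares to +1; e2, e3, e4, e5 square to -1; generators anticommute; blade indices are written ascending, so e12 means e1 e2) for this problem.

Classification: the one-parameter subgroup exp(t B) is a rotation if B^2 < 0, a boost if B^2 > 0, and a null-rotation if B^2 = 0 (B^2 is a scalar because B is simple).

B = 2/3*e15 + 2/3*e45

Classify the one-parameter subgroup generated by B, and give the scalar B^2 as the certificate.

B^2 term by term: the squares give (2/3)^2*(e15)^2 + (2/3)^2*(e45)^2 = 4/9*(+1) + 4/9*(-1) = 0 (each basis 2-blade squares to minus the product of its generators' squares); cross terms between blades sharing an index anticommute and cancel. So B^2 = 0.
Answer: null-rotation, certificate B^2 = 0. The invariant at work: B^2 = 0 is unchanged by conjugation, hence its sign classifies the subgroup whatever basis B is written in.


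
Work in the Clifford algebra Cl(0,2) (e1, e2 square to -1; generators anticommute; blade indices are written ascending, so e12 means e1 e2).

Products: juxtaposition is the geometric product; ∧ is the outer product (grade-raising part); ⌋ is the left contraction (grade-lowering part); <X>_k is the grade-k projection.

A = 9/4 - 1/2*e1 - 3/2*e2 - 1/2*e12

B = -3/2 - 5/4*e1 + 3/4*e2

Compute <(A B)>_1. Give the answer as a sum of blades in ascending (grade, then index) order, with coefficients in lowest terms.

step 1: -23/8 - 27/16*e1 + 73/16*e2 - 3/2*e12
step 2: -27/16*e1 + 73/16*e2
Answer: -27/16*e1 + 73/16*e2


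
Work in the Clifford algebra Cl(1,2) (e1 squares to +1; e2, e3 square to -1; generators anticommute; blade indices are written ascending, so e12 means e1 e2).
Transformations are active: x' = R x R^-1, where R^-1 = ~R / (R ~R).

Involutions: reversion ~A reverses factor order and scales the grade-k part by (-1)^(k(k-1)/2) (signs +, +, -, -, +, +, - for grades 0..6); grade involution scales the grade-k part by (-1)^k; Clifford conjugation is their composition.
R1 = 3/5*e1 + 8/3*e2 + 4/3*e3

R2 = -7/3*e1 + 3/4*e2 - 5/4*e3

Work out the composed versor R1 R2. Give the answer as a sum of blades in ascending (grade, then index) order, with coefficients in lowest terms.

Distribute over the terms of R1 (each basis-blade product reordered to ascending indices, repeated generators contracted through their squares):
(3/5*e1) R2 = -7/5 + 9/20*e12 - 3/4*e13
(8/3*e2) R2 = -2 + 56/9*e12 - 10/3*e23
(4/3*e3) R2 = 5/3 + 28/9*e13 - e23
Summing the partial products and collecting blades:
Answer: -26/15 + 1201/180*e12 + 85/36*e13 - 13/3*e23


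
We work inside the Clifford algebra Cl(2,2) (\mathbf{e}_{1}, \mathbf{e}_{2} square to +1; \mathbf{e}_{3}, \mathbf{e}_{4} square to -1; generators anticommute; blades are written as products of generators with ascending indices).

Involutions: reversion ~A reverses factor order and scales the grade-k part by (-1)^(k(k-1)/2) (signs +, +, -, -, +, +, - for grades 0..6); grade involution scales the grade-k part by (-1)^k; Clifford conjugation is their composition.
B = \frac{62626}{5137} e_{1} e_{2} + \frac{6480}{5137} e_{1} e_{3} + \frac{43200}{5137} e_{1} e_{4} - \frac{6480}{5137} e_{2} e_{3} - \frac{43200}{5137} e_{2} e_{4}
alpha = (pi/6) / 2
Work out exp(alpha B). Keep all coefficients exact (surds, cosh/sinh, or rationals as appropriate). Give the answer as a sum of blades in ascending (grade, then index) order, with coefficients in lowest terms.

B^2 term by term: the squares give (\frac{62626}{5137})^2*(e_{1} e_{2})^2 + (\frac{6480}{5137})^2*(e_{1} e_{3})^2 + (\frac{43200}{5137})^2*(e_{1} e_{4})^2 + (-\frac{6480}{5137})^2*(e_{2} e_{3})^2 + (-\frac{43200}{5137})^2*(e_{2} e_{4})^2 = \frac{3922015876}{26388769}*(-1) + \frac{41990400}{26388769}*(+1) + \frac{1866240000}{26388769}*(+1) + \frac{41990400}{26388769}*(+1) + \frac{1866240000}{26388769}*(+1) = -4 (each basis 2-blade squares to minus the product of its generators' squares); cross terms between blades sharing an index anticommute and cancel; the commuting (index-disjoint) pairs give grade-4 terms 2*c*c'*(blade product), which cancel blade by blade — e_{1} e_{2} e_{3} e_{4}: \frac{559872000}{26388769} - \frac{559872000}{26388769} = 0 — confirming B is simple. So B^2 = -4.
B^2 = -4 — since the square is negative, the closed form is circular: l = 2, alpha*l = \frac{\pi}{6}, so exp(alpha B) = cos(\frac{\pi}{6}) + (sin(\frac{\pi}{6})/2)*B = \frac{\sqrt{3}}{2} + (\frac{1}{4})*B.
Answer: \frac{\sqrt{3}}{2} + \frac{31313}{10274} e_{1} e_{2} + \frac{1620}{5137} e_{1} e_{3} + \frac{10800}{5137} e_{1} e_{4} - \frac{1620}{5137} e_{2} e_{3} - \frac{10800}{5137} e_{2} e_{4}


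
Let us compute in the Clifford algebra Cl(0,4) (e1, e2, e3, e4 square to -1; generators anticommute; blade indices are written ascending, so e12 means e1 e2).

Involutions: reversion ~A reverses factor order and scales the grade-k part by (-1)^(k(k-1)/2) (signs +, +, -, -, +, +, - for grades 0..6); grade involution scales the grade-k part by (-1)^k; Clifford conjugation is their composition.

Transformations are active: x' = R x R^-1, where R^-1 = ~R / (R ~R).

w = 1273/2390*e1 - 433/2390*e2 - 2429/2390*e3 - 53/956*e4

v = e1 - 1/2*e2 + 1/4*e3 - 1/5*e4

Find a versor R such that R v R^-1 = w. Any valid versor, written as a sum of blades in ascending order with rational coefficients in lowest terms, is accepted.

Equal squares first: v^2 = w^2 = -541/400. Then v + w = 3663/2390*e1 - 814/1195*e2 - 3663/4780*e3 - 1221/4780*e4 is a versor taking v to w, provided it is invertible.
Answer: 3663/2390*e1 - 814/1195*e2 - 3663/4780*e3 - 1221/4780*e4


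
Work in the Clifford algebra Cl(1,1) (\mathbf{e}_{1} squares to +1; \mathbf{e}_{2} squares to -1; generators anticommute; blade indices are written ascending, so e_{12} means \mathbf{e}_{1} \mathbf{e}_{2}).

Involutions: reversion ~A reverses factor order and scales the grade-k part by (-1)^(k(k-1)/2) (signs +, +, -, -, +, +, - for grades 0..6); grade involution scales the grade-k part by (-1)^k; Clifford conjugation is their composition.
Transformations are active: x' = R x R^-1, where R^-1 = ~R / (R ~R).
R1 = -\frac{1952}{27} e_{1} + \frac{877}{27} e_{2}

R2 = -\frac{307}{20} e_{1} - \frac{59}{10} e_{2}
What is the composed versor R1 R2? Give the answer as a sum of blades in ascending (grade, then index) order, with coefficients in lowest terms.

Distribute over the terms of R1 (each basis-blade product reordered to ascending indices, repeated generators contracted through their squares):
(-\frac{1952}{27} e_{1}) R2 = \frac{149816}{135} + \frac{57584}{135} e_{12}
(\frac{877}{27} e_{2}) R2 = \frac{51743}{270} + \frac{269239}{540} e_{12}
Summing the partial products and collecting blades:
Answer: \frac{23425}{18} + \frac{33305}{36} e_{12}


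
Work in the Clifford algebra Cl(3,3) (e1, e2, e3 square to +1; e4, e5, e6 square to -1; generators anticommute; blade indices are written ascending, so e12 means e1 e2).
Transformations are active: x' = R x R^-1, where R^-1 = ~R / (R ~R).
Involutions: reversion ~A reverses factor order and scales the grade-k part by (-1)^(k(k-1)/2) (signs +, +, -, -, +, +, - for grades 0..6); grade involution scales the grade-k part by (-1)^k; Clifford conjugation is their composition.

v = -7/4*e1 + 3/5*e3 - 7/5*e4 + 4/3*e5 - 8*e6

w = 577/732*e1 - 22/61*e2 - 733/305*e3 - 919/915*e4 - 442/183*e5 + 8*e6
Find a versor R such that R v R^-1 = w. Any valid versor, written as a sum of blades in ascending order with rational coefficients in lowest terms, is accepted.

Sketch: the shared square -46307/720 makes R = v + w = -176/183*e1 - 22/61*e2 - 110/61*e3 - 440/183*e4 - 66/61*e5 the natural versor; its sandwich fixes that direction, negates (v - w)/2, and sends v to w.
Answer: -176/183*e1 - 22/61*e2 - 110/61*e3 - 440/183*e4 - 66/61*e5


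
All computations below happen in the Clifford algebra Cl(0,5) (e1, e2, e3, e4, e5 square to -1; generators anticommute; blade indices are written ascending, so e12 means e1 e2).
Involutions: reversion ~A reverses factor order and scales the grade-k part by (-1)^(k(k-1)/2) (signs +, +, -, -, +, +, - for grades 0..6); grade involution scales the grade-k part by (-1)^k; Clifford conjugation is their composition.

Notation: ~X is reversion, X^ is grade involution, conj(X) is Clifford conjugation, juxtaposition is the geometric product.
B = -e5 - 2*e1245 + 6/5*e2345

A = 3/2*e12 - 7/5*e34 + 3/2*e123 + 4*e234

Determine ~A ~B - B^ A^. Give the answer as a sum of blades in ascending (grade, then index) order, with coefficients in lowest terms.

first term: -24/5*e5 - 42/25*e25 - 3*e45 + 3/2*e125 - 8*e135 + 9/5*e145 - 22/5*e345 + 43/10*e1235 + 9/5*e1345 + 4*e2345
second term: 24/5*e5 + 42/25*e25 + 3*e45 + 3/2*e125 - 8*e135 + 9/5*e145 - 22/5*e345 + 43/10*e1235 + 9/5*e1345 + 4*e2345
Answer: -48/5*e5 - 84/25*e25 - 6*e45


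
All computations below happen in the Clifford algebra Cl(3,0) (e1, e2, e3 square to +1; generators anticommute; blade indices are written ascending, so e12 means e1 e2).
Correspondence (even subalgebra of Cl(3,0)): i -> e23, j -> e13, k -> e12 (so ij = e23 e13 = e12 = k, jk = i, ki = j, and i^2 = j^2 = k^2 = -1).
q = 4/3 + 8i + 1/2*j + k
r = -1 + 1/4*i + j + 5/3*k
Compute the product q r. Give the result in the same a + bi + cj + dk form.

In blades: q = 4/3 + e12 + 1/2*e13 + 8*e23, r = -1 + 5/3*e12 + e13 + 1/4*e23.
Distribute q over r term by term (generator squares from the signature, products reordered to ascending indices): (4/3)*r = -4/3 + 20/9*e12 + 4/3*e13 + 1/3*e23; (e12)*r = -5/3 - e12 + 1/4*e13 - e23; (1/2*e13)*r = -1/2 - 1/8*e12 - 1/2*e13 + 5/6*e23; (8*e23)*r = -2 + 8*e12 - 40/3*e13 - 8*e23.
Sum: -11/2 + 655/72*e12 - 49/4*e13 - 47/6*e23; translating back through the correspondence:
Answer: -11/2 - 47/6*i - 49/4*j + 655/72*k


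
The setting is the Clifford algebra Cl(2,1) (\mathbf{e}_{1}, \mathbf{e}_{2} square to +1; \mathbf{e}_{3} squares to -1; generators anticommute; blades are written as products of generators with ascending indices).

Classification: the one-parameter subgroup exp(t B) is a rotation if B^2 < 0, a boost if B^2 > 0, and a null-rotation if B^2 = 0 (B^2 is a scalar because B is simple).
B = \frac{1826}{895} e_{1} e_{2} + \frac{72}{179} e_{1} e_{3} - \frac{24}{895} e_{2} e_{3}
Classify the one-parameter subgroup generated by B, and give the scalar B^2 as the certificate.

B^2 term by term: the squares give (\frac{1826}{895})^2*(e_{1} e_{2})^2 + (\frac{72}{179})^2*(e_{1} e_{3})^2 + (-\frac{24}{895})^2*(e_{2} e_{3})^2 = \frac{3334276}{801025}*(-1) + \frac{5184}{32041}*(+1) + \frac{576}{801025}*(+1) = -4 (each basis 2-blade squares to minus the product of its generators' squares); cross terms between blades sharing an index anticommute and cancel. So B^2 = -4.
Answer: rotation, certificate B^2 = -4. No conjugation can change B^2 = -4; the sign gives the class.


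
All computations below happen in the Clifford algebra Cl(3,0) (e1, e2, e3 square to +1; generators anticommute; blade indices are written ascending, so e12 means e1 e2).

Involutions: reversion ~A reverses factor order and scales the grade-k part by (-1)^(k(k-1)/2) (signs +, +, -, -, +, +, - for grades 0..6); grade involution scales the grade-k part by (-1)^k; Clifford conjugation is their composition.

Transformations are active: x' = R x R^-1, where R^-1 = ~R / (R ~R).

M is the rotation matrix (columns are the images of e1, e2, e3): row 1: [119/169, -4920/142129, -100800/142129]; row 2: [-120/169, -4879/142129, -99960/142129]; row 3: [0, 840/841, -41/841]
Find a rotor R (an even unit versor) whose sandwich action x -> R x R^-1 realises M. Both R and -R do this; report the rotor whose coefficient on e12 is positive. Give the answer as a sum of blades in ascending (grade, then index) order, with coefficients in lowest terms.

Method: write R = a + b12*e12 + b13*e13 + b23*e23 with a^2 + b12^2 + b13^2 + b23^2 = 1 (so R^-1 = ~R). Expanding the columns R e_j ~R gives tr M = 4a^2 - 1 and, from the antisymmetric part, M21 - M12 = -4a*b12, M13 - M31 = 4a*b13, M32 - M23 = -4a*b23.
Here tr M = 88271/142129, so a^2 = (1 + tr M)/4 = 57600/142129 and a = ±240/377. Taking a = 240/377: M21 - M12 = -96000/142129, M13 - M31 = -100800/142129, M32 - M23 = 241920/142129, giving b12 = 100/377, b13 = -105/377, b23 = -252/377, i.e. R = 240/377 + 100/377*e12 - 105/377*e13 - 252/377*e23.
Its e12 coefficient is already positive.
Answer: 240/377 + 100/377*e12 - 105/377*e13 - 252/377*e23. Uniqueness: Spin(3) -> SO(3) maps R and -R to the same rotation of trace 88271/142129; fixing the sign of the e12 coefficient removes the ambiguity.


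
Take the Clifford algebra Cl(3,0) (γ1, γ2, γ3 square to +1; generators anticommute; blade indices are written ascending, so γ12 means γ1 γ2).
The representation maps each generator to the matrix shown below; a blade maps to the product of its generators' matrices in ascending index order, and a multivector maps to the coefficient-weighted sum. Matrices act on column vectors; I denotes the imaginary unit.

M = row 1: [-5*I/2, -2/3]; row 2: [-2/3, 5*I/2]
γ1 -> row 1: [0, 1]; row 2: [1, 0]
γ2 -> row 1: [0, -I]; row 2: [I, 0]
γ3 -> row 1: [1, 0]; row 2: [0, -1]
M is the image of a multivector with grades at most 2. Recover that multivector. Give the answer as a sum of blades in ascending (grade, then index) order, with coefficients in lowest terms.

Method: 1, rho(γ1), rho(γ2), rho(γ3) form a trace-orthogonal basis of the 2x2 complex matrices (tr(X Y) = 2 if X = Y, else 0), so M = m0*1 + m1*rho(γ1) + m2*rho(γ2) + m3*rho(γ3) with m0 = tr(M)/2 = 0, m1 = tr(M rho(γ1))/2 = -2/3, m2 = tr(M rho(γ2))/2 = 0, m3 = tr(M rho(γ3))/2 = -5*I/2.
Multiplying table entries, the bivector images are rho(γ12) = I*rho(γ3), rho(γ13) = -I*rho(γ2), rho(γ23) = I*rho(γ1); with real blade coefficients the real parts of m0..m3 are the coefficients of 1, γ1, γ2, γ3 and the imaginary parts give the bivectors (γ23: Im m1, γ13: -Im m2, γ12: Im m3).
Answer: -2/3*γ1 - 5/2*γ12


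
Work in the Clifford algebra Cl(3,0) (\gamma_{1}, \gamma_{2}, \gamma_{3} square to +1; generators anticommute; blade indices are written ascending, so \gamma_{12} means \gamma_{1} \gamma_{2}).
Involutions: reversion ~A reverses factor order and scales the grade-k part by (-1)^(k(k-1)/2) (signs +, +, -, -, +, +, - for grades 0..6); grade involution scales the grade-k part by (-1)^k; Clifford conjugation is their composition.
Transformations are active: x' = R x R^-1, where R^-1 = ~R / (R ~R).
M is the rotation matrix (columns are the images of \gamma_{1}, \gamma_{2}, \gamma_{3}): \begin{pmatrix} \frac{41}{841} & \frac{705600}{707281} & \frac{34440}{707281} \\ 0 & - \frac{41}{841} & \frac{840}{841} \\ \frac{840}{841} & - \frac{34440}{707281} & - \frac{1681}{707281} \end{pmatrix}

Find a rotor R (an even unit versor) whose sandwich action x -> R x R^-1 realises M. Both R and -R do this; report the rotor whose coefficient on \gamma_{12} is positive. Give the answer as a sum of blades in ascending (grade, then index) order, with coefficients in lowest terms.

Method: write R = a + b12*\gamma_{12} + b13*\gamma_{13} + b23*\gamma_{23} with a^2 + b12^2 + b13^2 + b23^2 = 1 (so R^-1 = ~R). Expanding the columns R e_j ~R gives tr M = 4a^2 - 1 and, from the antisymmetric part, M21 - M12 = -4a*b12, M13 - M31 = 4a*b13, M32 - M23 = -4a*b23.
Here tr M = -\frac{1681}{707281}, so a^2 = (1 + tr M)/4 = \frac{176400}{707281} and a = ±\frac{420}{841}. Taking a = \frac{420}{841}: M21 - M12 = -\frac{705600}{707281}, M13 - M31 = -\frac{672000}{707281}, M32 - M23 = -\frac{740880}{707281}, giving b12 = \frac{420}{841}, b13 = -\frac{400}{841}, b23 = \frac{441}{841}, i.e. R = \frac{420}{841} + \frac{420}{841} \gamma_{12} - \frac{400}{841} \gamma_{13} + \frac{441}{841} \gamma_{23}.
Its \gamma_{12} coefficient is already positive.
Answer: \frac{420}{841} + \frac{420}{841} \gamma_{12} - \frac{400}{841} \gamma_{13} + \frac{441}{841} \gamma_{23}. Key observation: the double cover Spin(3) -> SO(3) sends R and -R to the same matrix (trace -\frac{1681}{707281} here), so the stated sign of the \gamma_{12} coefficient is what selects one sheet.


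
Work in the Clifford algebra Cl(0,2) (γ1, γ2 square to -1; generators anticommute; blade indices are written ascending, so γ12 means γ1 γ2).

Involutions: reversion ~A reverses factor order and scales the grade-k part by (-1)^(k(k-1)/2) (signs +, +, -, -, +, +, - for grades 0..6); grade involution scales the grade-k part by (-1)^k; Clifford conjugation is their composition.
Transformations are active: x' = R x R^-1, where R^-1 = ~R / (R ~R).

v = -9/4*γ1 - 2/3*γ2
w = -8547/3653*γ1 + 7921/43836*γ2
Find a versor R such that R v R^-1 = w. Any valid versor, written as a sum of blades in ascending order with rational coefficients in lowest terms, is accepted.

Sketch: the shared square -793/144 makes R = v + w = -67065/14612*γ1 - 7101/14612*γ2 the natural versor; its sandwich fixes that direction, negates (v - w)/2, and sends v to w.
Answer: -67065/14612*γ1 - 7101/14612*γ2


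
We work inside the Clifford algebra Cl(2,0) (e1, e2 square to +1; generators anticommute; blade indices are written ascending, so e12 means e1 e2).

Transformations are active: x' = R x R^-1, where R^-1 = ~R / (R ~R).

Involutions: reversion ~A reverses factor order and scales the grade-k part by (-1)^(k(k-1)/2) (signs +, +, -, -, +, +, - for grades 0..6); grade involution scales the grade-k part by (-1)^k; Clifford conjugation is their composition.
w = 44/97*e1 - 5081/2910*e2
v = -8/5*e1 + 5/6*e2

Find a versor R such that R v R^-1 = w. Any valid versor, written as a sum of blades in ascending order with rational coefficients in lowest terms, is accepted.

Here q(v) = q(w) = 2929/900; the classical choice R = v + w = -556/485*e1 - 1328/1455*e2 then realises v -> w under the sandwich.
Answer: -556/485*e1 - 1328/1455*e2


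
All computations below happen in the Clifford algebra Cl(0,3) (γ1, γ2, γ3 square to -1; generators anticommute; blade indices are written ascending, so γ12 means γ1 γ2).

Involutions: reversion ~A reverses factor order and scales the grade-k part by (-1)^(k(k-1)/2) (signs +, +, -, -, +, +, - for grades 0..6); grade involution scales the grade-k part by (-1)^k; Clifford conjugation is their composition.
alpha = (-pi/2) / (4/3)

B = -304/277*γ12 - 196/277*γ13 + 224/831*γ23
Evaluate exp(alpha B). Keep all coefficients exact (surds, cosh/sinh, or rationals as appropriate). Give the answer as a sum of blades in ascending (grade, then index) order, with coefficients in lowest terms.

B^2 term by term: the squares give (-304/277)^2*(γ12)^2 + (-196/277)^2*(γ13)^2 + (224/831)^2*(γ23)^2 = 92416/76729*(-1) + 38416/76729*(-1) + 50176/690561*(-1) = -16/9 (each basis 2-blade squares to minus the product of its generators' squares); cross terms between blades sharing an index anticommute and cancel. So B^2 = -16/9.
B^2 = -16/9 — the series telescopes trigonometrically here: l = 4/3, alpha*l = -pi/2, so exp(alpha B) = cos(-pi/2) + (sin(-pi/2)/(4/3))*B = 0 + (-3/4)*B.
Answer: 228/277*γ12 + 147/277*γ13 - 56/277*γ23


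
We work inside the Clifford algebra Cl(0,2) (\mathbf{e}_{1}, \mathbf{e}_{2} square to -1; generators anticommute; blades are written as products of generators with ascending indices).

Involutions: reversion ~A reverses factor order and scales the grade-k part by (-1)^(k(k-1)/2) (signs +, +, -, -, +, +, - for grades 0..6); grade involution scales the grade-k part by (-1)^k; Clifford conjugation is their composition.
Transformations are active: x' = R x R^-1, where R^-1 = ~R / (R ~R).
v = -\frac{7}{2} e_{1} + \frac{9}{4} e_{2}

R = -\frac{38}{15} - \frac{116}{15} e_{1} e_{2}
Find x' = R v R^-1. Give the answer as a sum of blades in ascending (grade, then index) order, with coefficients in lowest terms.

~R = -\frac{38}{15} + \frac{116}{15} e_{1} e_{2}, and R ~R = \frac{596}{9}, so R^-1 = ~R / (\frac{596}{9}).
R v = \frac{394}{15} e_{1} + \frac{641}{30} e_{2}
Answer: \frac{11103}{7450} e_{1} - \frac{57883}{14900} e_{2}


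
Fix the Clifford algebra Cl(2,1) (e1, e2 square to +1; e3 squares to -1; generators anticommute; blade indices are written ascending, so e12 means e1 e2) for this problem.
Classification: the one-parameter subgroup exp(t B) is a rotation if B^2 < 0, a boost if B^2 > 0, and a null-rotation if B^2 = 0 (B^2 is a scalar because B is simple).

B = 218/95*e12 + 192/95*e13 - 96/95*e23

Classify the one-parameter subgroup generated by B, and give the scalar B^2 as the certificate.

B^2 term by term: the squares give (218/95)^2*(e12)^2 + (192/95)^2*(e13)^2 + (-96/95)^2*(e23)^2 = 47524/9025*(-1) + 36864/9025*(+1) + 9216/9025*(+1) = -4/25 (each basis 2-blade squares to minus the product of its generators' squares); cross terms between blades sharing an index anticommute and cancel. So B^2 = -4/25.
Answer: rotation, certificate B^2 = -4/25. The invariant at work: B^2 = -4/25 is unchanged by conjugation, hence its sign classifies the subgroup whatever basis B is written in.


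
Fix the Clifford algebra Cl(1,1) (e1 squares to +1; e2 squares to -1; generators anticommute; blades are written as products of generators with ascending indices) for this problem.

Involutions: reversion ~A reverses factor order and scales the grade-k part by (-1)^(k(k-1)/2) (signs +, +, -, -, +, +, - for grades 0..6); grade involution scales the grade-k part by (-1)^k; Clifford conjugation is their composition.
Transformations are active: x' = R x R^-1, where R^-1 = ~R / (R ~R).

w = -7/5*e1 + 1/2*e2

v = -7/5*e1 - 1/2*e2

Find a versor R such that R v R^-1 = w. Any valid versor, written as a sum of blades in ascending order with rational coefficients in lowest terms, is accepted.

Why this works: both vectors square to 171/100, so q(v) = q(w) and R = v + w = -14/5*e1 carries v to w — its own direction survives, the complement (v - w)/2 flips.
Answer: -14/5*e1


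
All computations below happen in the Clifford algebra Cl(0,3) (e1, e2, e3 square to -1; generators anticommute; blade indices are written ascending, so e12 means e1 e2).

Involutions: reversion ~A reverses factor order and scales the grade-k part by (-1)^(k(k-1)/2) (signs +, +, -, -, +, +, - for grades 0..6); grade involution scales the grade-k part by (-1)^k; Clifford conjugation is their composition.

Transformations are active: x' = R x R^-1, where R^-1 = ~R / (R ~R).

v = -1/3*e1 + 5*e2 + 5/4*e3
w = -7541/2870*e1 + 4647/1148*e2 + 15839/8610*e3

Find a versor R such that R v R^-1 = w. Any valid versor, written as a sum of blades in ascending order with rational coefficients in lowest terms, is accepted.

Why this works: both vectors square to -3841/144, so q(v) = q(w) and R = v + w = -25493/8610*e1 + 10387/1148*e2 + 53203/17220*e3 carries v to w — its own direction survives, the complement (v - w)/2 flips.
Answer: -25493/8610*e1 + 10387/1148*e2 + 53203/17220*e3


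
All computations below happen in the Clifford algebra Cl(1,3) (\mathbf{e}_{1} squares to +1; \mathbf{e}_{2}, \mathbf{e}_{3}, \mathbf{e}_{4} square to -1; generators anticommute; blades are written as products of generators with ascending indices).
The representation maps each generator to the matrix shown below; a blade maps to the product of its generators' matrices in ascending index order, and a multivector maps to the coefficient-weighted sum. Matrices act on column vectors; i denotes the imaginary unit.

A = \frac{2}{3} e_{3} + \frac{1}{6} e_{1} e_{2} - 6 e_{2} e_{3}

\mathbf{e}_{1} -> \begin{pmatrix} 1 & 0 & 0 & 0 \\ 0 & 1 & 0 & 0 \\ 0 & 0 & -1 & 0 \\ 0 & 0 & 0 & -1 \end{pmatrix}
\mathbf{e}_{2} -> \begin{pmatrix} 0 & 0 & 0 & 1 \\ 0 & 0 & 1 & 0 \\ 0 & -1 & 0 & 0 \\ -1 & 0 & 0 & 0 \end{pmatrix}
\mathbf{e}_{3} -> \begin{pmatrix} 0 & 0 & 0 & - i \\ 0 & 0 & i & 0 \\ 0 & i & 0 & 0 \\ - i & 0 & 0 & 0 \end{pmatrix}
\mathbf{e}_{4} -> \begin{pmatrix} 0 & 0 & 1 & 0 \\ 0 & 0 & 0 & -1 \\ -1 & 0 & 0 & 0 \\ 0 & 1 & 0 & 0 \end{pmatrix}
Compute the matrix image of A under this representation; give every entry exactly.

Bivector images (products of the table entries): rho(e_{1} e_{2}) = rho(\mathbf{e}_{1})rho(\mathbf{e}_{2}) = \begin{pmatrix} 0 & 0 & 0 & 1 \\ 0 & 0 & 1 & 0 \\ 0 & 1 & 0 & 0 \\ 1 & 0 & 0 & 0 \end{pmatrix}; rho(e_{2} e_{3}) = rho(\mathbf{e}_{2})rho(\mathbf{e}_{3}) = \begin{pmatrix} - i & 0 & 0 & 0 \\ 0 & i & 0 & 0 \\ 0 & 0 & - i & 0 \\ 0 & 0 & 0 & i \end{pmatrix}.
M = (\frac{2}{3})*rho(e_{3}) + (\frac{1}{6})*rho(e_{1} e_{2}) + (-6)*rho(e_{2} e_{3}), summed entrywise:
Answer: \begin{pmatrix} 6 i & 0 & 0 & \frac{1}{6} - \frac{2 i}{3} \\ 0 & - 6 i & \frac{1}{6} + \frac{2 i}{3} & 0 \\ 0 & \frac{1}{6} + \frac{2 i}{3} & 6 i & 0 \\ \frac{1}{6} - \frac{2 i}{3} & 0 & 0 & - 6 i \end{pmatrix}


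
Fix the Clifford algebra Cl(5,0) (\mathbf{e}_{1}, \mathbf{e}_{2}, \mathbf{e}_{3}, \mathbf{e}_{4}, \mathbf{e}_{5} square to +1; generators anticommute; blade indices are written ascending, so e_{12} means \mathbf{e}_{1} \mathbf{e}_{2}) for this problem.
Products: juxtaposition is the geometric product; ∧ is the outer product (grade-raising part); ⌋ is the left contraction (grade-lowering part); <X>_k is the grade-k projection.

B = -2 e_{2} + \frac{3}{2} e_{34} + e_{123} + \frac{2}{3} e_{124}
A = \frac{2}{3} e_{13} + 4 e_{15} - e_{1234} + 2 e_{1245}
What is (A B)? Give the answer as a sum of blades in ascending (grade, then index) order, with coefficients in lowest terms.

step 1: \frac{2}{3} e_{2} + \frac{2}{3} e_{3} - e_{4} + \frac{4}{3} e_{5} + \frac{3}{2} e_{12} + e_{14} + \frac{4}{3} e_{123} + 8 e_{125} + 2 e_{134} - 4 e_{145} + \frac{4}{9} e_{234} - 4 e_{235} - \frac{8}{3} e_{245} - 2 e_{345} - 3 e_{1235} + 6 e_{1345}
Answer: \frac{2}{3} e_{2} + \frac{2}{3} e_{3} - e_{4} + \frac{4}{3} e_{5} + \frac{3}{2} e_{12} + e_{14} + \frac{4}{3} e_{123} + 8 e_{125} + 2 e_{134} - 4 e_{145} + \frac{4}{9} e_{234} - 4 e_{235} - \frac{8}{3} e_{245} - 2 e_{345} - 3 e_{1235} + 6 e_{1345}
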